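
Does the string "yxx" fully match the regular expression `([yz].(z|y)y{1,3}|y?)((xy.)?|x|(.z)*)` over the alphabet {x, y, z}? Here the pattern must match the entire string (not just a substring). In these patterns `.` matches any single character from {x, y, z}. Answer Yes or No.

No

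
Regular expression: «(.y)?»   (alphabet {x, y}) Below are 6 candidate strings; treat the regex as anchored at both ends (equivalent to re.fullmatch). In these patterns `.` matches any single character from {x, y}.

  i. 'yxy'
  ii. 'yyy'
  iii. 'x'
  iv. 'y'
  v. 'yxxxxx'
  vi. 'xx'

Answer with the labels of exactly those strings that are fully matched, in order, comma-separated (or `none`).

i → no match
ii → no match
iii → no match
iv → no match
v → no match
vi → no match

none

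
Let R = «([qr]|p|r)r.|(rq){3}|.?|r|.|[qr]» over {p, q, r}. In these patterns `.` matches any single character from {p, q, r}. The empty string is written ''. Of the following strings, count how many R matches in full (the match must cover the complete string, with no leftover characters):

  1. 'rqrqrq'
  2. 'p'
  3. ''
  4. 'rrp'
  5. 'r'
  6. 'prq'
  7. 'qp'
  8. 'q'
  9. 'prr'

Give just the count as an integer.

8

1 → match
2 → match
3 → match
4 → match
5 → match
6 → match
7 → no match
8 → match
9 → match
Total matched: 8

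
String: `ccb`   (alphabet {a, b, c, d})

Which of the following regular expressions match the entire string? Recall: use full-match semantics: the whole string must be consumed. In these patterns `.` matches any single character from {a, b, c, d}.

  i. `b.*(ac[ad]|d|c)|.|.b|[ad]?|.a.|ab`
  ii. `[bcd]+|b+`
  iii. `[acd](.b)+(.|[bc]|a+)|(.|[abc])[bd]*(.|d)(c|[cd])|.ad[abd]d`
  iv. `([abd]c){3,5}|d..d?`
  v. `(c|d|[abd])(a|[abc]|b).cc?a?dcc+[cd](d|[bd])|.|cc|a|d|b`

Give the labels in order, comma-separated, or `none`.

i → no match
ii → match
iii → no match
iv → no match
v → no match

ii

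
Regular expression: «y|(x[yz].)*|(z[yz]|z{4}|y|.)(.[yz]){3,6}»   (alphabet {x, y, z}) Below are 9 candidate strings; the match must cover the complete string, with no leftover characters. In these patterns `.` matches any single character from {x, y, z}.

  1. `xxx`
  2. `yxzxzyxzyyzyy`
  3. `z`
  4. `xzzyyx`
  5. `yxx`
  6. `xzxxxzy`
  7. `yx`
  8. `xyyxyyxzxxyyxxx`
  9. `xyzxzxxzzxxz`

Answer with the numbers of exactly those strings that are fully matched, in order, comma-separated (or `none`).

none

1. `xxx` → no match
2 → no match
3. `z` → no match
4. `xzzyyx` → no match
5. `yxx` → no match
6. `xzxxxzy` → no match
7. `yx` → no match
8 → no match
9. `xyzxzxxzzxxz` → no match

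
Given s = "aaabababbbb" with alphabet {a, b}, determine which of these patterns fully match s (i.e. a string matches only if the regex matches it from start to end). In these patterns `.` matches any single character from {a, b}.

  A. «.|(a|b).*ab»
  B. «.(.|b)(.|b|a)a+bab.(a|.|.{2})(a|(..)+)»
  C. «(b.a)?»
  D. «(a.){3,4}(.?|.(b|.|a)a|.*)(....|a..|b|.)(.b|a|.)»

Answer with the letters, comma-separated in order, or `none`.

A → no match
B → no match
C → no match
D → match

D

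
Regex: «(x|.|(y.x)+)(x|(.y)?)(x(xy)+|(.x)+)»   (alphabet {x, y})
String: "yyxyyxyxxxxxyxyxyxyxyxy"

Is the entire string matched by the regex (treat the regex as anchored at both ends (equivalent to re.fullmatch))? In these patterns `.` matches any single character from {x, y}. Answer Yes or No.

Yes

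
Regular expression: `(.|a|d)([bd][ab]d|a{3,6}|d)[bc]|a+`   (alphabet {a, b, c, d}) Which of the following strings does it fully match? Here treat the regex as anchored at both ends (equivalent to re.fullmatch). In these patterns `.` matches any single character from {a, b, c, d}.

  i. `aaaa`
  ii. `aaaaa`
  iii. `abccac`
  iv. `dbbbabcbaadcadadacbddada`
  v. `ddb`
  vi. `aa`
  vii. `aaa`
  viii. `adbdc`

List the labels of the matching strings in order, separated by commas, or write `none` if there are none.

i, ii, v, vi, vii, viii

i. `aaaa` → match
ii. `aaaaa` → match
iii. `abccac` → no match
iv → no match
v. `ddb` → match
vi. `aa` → match
vii. `aaa` → match
viii. `adbdc` → match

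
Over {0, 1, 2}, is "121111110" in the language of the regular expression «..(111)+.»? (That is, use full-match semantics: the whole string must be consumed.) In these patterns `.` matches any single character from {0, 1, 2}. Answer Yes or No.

Yes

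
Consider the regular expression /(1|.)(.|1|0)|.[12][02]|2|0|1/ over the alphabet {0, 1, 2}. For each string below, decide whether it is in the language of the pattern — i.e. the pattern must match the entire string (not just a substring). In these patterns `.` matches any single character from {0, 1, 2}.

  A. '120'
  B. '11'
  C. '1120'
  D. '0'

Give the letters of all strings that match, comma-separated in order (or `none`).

A, B, D

A → match
B → match
C → no match
D → match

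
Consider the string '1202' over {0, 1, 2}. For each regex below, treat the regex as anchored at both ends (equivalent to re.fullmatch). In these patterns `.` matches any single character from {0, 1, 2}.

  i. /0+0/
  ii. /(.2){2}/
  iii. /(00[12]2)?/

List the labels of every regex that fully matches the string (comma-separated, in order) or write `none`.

i → no match — must start with '0'
ii → match
iii → no match

ii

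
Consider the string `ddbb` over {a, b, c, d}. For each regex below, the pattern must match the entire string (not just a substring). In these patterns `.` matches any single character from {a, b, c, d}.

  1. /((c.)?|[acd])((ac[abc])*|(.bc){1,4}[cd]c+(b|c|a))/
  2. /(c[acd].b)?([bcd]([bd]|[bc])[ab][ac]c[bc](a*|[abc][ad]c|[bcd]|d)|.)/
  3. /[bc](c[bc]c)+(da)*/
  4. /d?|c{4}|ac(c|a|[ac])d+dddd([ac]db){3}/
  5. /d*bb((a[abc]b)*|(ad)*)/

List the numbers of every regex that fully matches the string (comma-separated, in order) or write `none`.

1 → no match
2 → no match
3 → no match
4 → no match
5 → match

5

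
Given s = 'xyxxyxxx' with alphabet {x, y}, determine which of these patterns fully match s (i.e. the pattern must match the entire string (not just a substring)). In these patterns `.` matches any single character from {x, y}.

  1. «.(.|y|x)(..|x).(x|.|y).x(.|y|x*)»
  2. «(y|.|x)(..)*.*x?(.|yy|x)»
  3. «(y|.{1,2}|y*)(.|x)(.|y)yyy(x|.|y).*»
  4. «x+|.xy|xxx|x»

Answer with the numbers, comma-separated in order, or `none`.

1 → match
2 → match
3 → no match
4 → no match

1, 2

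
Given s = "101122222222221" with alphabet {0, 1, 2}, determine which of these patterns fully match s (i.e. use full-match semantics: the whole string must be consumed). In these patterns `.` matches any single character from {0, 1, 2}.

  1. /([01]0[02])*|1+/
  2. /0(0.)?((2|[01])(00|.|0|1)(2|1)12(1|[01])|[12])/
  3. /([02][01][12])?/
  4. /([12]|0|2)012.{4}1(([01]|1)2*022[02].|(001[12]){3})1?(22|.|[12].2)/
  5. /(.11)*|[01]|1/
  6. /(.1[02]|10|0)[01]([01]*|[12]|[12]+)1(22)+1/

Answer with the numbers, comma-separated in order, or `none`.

6

1 → no match
2 → no match — must start with "0"
3 → no match
4 → no match
5 → no match
6 → match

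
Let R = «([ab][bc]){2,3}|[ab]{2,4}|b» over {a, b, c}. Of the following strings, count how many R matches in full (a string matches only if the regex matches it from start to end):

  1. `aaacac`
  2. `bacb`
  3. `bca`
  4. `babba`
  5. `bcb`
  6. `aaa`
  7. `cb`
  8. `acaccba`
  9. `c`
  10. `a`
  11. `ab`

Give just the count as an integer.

2

1 → no match
2 → no match
3 → no match
4 → no match
5 → no match
6 → match
7 → no match
8 → no match
9 → no match
10 → no match
11 → match
Total matched: 2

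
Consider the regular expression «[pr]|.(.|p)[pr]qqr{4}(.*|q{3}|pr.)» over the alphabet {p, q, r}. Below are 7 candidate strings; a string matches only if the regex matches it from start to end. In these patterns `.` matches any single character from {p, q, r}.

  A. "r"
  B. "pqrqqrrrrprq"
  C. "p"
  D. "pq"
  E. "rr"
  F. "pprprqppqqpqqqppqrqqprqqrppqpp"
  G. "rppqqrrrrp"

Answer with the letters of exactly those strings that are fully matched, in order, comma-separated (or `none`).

A, B, C, G

A → match
B → match
C → match
D → no match
E → no match
F → no match
G → match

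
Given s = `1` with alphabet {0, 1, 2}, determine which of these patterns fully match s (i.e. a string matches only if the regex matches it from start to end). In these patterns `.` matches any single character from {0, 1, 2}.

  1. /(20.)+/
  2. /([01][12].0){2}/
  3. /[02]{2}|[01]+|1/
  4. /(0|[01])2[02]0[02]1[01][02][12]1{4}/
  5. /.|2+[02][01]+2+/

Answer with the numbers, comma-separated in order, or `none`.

1 → no match — must start with `20`
2 → no match — must end with `0`
3 → match
4 → no match
5 → match

3, 5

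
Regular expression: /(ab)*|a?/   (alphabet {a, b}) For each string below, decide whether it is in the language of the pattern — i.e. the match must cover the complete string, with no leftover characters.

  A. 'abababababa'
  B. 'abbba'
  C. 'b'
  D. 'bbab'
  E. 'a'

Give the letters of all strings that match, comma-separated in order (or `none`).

E

A. 'abababababa' → no match
B. 'abbba' → no match
C. 'b' → no match
D. 'bbab' → no match
E. 'a' → match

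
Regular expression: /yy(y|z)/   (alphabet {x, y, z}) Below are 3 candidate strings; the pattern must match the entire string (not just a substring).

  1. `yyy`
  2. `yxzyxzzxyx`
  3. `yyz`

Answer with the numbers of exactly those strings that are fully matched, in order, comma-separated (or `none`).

1, 3

1 → match
2 → no match — must start with `yy`
3 → match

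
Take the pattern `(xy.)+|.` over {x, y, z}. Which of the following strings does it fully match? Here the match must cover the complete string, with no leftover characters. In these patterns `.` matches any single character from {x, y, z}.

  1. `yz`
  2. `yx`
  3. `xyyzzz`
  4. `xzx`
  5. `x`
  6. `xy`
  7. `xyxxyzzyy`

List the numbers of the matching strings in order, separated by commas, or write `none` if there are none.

5

1 → no match
2 → no match
3 → no match
4 → no match
5 → match
6 → no match
7 → no match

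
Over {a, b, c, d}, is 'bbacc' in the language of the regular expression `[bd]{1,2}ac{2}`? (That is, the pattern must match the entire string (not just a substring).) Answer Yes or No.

Yes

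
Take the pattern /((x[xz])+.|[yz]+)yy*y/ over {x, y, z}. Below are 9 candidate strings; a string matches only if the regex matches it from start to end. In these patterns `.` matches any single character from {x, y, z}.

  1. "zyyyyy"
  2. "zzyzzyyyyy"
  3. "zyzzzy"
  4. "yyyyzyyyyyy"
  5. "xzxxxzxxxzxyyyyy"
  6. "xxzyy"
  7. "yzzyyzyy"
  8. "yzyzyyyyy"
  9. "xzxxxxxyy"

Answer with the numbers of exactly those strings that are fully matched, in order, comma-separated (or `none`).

1 → match
2 → match
3 → no match
4 → match
5 → match
6 → match
7 → match
8 → match
9 → match

1, 2, 4, 5, 6, 7, 8, 9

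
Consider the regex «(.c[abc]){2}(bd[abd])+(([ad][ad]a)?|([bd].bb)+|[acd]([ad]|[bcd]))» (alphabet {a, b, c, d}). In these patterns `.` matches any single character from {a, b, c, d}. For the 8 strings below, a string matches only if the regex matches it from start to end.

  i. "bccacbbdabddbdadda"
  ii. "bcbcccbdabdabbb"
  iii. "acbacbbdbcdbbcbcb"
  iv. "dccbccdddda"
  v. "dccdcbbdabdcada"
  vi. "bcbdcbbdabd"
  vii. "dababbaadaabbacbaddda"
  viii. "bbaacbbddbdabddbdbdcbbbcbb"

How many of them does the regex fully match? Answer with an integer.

1

i → match
ii → no match
iii → no match
iv → no match
v → no match
vi → no match
vii → no match
viii → no match
Total matched: 1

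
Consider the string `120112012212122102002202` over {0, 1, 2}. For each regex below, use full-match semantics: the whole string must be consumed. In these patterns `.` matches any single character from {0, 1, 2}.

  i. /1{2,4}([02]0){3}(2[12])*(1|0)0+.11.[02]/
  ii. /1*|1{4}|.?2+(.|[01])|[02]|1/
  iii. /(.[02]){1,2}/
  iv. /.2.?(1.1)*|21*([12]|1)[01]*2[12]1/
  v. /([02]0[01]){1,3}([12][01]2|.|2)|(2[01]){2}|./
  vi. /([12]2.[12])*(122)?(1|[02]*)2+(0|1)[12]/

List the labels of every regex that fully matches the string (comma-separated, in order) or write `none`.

vi

i → no match
ii → no match
iii → no match
iv → no match
v → no match
vi → match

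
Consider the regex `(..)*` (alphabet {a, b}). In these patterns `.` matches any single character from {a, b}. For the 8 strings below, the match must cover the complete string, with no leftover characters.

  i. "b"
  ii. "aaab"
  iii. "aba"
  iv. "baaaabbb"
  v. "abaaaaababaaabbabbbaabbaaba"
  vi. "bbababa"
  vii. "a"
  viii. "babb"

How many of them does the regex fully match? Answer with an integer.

i → no match
ii → match
iii → no match
iv → match
v → no match
vi → no match
vii → no match
viii → match
Total matched: 3

3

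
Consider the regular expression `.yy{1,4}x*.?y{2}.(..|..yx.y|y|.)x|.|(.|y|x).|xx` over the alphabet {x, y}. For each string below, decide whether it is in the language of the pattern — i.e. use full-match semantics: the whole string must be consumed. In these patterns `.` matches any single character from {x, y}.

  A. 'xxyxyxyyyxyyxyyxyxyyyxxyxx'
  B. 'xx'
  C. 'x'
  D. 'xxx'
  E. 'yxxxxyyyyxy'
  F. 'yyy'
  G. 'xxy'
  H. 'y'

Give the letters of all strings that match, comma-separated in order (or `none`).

B, C, H

A → no match
B. 'xx' → match
C. 'x' → match
D. 'xxx' → no match
E. 'yxxxxyyyyxy' → no match
F. 'yyy' → no match
G. 'xxy' → no match
H. 'y' → match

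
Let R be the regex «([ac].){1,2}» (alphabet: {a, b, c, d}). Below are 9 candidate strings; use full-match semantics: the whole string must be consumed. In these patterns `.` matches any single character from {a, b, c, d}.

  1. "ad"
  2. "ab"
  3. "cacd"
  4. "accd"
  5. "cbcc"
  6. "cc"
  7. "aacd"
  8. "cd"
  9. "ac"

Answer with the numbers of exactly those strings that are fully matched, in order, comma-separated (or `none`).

1, 2, 3, 4, 5, 6, 7, 8, 9

1 → match
2 → match
3 → match
4 → match
5 → match
6 → match
7 → match
8 → match
9 → match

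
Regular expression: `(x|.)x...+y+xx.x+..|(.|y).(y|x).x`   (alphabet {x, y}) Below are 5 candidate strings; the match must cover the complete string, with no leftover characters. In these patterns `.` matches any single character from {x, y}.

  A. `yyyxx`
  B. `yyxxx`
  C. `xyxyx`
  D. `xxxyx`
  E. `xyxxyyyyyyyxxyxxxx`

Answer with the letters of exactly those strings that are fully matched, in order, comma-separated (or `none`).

A. `yyyxx` → match
B. `yyxxx` → match
C. `xyxyx` → match
D. `xxxyx` → match
E → no match

A, B, C, D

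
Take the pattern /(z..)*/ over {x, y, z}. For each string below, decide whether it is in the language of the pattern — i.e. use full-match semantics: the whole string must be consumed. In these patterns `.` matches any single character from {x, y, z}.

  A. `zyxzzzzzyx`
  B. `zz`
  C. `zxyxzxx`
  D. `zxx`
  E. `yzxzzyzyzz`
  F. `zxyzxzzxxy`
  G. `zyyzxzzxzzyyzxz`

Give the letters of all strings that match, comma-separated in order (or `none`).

A → no match
B → no match
C → no match
D → match
E → no match
F → no match
G → match

D, G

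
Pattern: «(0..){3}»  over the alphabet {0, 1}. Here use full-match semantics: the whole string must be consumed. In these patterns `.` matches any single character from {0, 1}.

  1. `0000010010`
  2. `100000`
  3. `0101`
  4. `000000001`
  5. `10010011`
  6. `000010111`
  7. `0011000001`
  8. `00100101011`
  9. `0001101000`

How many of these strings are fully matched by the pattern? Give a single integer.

1

1 → no match
2 → no match — must start with `0`
3 → no match
4 → match
5 → no match — must start with `0`
6 → no match
7 → no match
8 → no match
9 → no match
Total matched: 1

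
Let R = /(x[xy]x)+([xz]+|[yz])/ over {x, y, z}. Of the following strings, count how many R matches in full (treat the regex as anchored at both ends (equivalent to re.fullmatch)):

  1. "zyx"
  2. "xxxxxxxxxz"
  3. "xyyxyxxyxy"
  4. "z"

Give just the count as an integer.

1 → no match — must start with "x"
2 → match
3 → no match
4 → no match — must start with "x"
Total matched: 1

1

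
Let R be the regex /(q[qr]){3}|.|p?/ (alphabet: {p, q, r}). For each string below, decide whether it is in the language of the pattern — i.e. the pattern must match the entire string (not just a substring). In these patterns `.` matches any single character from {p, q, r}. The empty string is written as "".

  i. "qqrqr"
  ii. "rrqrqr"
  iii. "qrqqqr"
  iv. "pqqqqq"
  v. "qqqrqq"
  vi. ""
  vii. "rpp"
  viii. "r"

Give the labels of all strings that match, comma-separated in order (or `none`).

iii, v, vi, viii

i → no match
ii → no match
iii → match
iv → no match
v → match
vi → match
vii → no match
viii → match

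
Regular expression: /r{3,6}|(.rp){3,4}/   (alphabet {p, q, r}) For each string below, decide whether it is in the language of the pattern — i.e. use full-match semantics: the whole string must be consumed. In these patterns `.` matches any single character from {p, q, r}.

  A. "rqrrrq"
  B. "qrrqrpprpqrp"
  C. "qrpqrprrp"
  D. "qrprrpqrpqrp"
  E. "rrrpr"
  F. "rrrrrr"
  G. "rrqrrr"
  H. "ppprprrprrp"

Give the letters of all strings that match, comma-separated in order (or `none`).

C, D, F

A → no match
B → no match
C → match
D → match
E → no match
F → match
G → no match
H → no match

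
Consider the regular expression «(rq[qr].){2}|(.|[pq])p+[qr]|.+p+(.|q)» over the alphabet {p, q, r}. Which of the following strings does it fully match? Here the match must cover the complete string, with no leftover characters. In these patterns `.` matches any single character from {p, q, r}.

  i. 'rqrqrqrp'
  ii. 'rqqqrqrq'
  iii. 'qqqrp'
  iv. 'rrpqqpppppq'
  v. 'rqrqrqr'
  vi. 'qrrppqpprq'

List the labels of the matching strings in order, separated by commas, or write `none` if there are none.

i, ii, iv

i. 'rqrqrqrp' → match
ii. 'rqqqrqrq' → match
iii. 'qqqrp' → no match
iv. 'rrpqqpppppq' → match
v. 'rqrqrqr' → no match
vi. 'qrrppqpprq' → no match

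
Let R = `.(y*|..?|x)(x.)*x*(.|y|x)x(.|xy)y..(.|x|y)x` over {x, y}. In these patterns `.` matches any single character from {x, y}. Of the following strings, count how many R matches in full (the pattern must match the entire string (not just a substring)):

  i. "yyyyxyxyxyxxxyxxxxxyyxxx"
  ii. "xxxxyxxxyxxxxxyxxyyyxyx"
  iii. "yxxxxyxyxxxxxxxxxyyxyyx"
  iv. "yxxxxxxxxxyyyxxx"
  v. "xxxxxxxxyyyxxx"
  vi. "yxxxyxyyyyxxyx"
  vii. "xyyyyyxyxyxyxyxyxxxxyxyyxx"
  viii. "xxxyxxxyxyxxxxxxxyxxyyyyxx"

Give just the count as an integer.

6

i → match
ii → match
iii → match
iv → match
v → match
vi → no match
vii → no match
viii → match
Total matched: 6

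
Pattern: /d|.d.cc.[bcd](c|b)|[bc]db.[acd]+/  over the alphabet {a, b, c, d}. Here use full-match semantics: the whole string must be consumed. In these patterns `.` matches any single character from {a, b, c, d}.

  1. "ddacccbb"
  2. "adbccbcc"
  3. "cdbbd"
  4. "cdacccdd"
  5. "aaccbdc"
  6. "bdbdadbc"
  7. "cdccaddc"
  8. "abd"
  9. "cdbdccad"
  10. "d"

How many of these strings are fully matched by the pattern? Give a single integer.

5

1 → match
2 → match
3 → match
4 → no match
5 → no match
6 → no match
7 → no match
8 → no match
9 → match
10 → match
Total matched: 5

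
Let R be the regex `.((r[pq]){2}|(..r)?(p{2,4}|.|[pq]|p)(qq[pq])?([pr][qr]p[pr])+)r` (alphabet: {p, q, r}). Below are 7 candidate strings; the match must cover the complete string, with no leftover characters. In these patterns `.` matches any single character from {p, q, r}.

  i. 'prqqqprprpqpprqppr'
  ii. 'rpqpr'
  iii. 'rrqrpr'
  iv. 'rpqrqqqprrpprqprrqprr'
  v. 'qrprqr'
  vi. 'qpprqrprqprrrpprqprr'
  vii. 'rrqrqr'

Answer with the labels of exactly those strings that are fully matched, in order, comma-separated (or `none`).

i, iii, iv, v, vii

i → match
ii. 'rpqpr' → no match
iii. 'rrqrpr' → match
iv → match
v. 'qrprqr' → match
vi → no match
vii. 'rrqrqr' → match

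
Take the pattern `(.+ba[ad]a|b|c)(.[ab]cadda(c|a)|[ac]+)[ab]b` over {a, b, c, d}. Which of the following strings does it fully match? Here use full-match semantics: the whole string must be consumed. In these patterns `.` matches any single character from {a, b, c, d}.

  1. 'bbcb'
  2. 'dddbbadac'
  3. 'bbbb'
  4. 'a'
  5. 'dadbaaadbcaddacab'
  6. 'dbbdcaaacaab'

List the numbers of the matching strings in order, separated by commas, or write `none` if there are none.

1. 'bbcb' → no match
2. 'dddbbadac' → no match — must end with 'b'
3. 'bbbb' → no match
4. 'a' → no match — must end with 'b'
5 → match
6. 'dbbdcaaacaab' → no match

5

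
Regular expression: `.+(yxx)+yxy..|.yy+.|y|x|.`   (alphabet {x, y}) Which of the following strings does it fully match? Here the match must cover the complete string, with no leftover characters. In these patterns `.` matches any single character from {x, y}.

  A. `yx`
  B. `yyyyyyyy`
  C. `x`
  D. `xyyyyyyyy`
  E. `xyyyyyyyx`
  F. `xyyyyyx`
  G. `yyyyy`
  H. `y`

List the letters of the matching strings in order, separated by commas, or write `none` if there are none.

A → no match
B → match
C → match
D → match
E → match
F → match
G → match
H → match

B, C, D, E, F, G, H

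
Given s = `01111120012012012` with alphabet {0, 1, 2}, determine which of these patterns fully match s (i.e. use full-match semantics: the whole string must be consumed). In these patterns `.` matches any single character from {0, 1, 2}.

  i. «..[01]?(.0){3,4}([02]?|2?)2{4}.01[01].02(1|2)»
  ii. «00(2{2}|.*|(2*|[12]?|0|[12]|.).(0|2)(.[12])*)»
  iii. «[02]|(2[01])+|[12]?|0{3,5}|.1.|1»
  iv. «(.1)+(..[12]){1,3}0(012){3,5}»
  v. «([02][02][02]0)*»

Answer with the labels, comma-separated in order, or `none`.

iv

i → no match
ii → no match — must start with `00`
iii → no match
iv → match
v → no match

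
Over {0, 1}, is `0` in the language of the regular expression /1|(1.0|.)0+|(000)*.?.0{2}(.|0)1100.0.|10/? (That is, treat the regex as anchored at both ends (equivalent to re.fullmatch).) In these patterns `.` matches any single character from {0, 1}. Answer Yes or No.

No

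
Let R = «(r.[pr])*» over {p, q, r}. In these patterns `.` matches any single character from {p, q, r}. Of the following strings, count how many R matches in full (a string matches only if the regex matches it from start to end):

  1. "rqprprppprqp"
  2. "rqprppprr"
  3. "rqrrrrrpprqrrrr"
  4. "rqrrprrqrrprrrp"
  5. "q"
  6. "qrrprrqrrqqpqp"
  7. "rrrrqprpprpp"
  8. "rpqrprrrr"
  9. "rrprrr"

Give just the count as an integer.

4

1 → no match
2 → no match
3 → match
4 → match
5 → no match
6 → no match
7 → match
8 → no match
9 → match
Total matched: 4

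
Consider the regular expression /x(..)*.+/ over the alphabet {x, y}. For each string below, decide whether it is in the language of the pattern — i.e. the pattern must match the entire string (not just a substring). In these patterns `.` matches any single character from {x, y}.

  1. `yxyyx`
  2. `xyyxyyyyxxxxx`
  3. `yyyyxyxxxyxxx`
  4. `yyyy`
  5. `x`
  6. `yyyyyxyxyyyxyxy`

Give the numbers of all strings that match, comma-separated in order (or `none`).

2

1. `yxyyx` → no match — must start with `x`
2 → match
3 → no match — must start with `x`
4. `yyyy` → no match — must start with `x`
5. `x` → no match
6 → no match — must start with `x`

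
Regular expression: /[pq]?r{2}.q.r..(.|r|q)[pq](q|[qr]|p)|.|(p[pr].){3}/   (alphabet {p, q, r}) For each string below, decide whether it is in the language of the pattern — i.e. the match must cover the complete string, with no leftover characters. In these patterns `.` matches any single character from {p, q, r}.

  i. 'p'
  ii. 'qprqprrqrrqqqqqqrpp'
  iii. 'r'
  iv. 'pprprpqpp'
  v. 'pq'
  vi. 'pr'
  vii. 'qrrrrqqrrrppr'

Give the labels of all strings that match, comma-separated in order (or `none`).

i, iii

i → match
ii → no match
iii → match
iv → no match
v → no match
vi → no match
vii → no match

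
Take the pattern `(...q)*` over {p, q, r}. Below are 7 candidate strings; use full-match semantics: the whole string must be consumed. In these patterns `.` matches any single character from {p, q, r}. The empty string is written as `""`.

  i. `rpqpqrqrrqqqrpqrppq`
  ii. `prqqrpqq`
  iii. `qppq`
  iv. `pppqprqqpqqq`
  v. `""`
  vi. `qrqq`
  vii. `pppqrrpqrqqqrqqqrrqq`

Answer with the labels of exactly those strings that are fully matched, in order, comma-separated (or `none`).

ii, iii, iv, v, vi, vii

i → no match
ii → match
iii → match
iv → match
v → match
vi → match
vii → match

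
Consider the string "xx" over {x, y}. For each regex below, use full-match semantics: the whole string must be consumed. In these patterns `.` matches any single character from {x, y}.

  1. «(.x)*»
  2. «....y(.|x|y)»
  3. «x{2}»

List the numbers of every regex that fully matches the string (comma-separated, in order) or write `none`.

1 → match
2 → no match
3 → match

1, 3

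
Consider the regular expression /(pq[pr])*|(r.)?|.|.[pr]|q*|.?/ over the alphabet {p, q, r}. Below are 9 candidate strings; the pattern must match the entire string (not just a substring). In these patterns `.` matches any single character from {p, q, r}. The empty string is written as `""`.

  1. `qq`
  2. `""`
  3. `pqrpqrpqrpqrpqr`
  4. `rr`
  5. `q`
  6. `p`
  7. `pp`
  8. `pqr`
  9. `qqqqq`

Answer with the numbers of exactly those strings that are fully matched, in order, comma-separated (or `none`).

1 → match
2 → match
3 → match
4 → match
5 → match
6 → match
7 → match
8 → match
9 → match

1, 2, 3, 4, 5, 6, 7, 8, 9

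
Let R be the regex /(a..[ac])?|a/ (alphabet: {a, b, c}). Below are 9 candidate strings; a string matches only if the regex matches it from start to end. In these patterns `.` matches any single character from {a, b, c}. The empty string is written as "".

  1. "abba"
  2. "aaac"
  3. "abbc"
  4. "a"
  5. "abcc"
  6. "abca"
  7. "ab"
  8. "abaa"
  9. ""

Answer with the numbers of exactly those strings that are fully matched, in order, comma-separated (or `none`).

1. "abba" → match
2. "aaac" → match
3. "abbc" → match
4. "a" → match
5. "abcc" → match
6. "abca" → match
7. "ab" → no match
8. "abaa" → match
9. "" → match

1, 2, 3, 4, 5, 6, 8, 9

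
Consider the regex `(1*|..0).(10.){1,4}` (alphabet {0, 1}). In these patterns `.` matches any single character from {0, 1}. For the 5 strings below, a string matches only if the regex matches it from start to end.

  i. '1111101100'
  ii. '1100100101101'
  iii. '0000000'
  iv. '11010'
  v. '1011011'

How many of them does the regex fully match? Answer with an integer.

i. '1111101100' → match
ii → match
iii. '0000000' → no match
iv. '11010' → no match
v. '1011011' → no match
Total matched: 2

2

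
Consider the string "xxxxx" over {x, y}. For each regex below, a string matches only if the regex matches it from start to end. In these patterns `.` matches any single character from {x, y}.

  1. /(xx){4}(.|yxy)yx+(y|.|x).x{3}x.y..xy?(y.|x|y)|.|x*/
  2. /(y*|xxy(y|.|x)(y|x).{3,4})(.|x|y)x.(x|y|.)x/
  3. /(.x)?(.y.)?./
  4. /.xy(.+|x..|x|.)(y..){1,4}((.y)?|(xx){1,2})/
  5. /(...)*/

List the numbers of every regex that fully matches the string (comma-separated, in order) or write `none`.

1, 2

1 → match
2 → match
3 → no match
4 → no match
5 → no match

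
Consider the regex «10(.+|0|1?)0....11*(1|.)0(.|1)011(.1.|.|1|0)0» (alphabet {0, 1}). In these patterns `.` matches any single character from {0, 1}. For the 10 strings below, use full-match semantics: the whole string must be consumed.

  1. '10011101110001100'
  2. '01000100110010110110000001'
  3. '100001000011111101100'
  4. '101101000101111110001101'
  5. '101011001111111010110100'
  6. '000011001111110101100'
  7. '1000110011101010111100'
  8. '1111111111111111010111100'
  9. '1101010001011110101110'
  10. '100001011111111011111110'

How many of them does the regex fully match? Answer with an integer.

1 → match
2 → no match — must start with '10'
3 → no match
4 → no match — must end with '0'
5 → match
6 → no match — must start with '10'
7 → no match
8 → no match — must start with '10'
9 → no match — must start with '10'
10 → no match
Total matched: 2

2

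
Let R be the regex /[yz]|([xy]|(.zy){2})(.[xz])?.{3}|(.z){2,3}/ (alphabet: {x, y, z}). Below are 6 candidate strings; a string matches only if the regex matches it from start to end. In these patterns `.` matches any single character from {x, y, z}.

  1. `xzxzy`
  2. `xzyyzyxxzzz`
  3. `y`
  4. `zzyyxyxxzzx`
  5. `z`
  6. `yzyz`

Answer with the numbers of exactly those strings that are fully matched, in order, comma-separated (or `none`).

2, 3, 5, 6

1 → no match
2 → match
3 → match
4 → no match
5 → match
6 → match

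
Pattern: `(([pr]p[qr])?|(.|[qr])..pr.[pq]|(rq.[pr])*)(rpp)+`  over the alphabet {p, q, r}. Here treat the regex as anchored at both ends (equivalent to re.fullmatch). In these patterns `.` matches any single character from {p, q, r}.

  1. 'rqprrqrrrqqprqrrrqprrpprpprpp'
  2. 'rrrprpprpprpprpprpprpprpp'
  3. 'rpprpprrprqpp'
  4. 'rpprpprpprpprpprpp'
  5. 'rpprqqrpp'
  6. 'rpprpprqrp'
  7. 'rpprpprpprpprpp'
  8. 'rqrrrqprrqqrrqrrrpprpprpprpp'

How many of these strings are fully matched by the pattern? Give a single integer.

1 → match
2 → match
3 → no match — must end with 'rpp'
4 → match
5 → no match
6 → no match — must end with 'rpp'
7 → match
8 → match
Total matched: 5

5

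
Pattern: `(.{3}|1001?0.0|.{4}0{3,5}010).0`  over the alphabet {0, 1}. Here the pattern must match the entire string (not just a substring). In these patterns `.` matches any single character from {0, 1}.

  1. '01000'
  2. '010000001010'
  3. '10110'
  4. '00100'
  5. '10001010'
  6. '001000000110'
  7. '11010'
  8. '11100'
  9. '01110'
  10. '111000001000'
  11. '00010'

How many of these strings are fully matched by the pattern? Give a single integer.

1. '01000' → match
2. '010000001010' → match
3. '10110' → match
4. '00100' → match
5. '10001010' → match
6. '001000000110' → no match
7. '11010' → match
8. '11100' → match
9. '01110' → match
10. '111000001000' → match
11. '00010' → match
Total matched: 10

10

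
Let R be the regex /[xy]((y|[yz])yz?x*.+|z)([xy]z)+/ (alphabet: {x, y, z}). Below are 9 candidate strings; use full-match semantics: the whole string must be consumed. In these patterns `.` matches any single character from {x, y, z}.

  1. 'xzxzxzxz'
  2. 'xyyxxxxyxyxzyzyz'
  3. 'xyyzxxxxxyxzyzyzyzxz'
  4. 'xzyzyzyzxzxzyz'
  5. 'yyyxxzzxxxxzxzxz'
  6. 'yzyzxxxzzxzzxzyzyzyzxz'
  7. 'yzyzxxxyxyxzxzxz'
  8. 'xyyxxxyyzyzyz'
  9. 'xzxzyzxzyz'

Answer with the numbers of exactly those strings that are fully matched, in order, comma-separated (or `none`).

1 → match
2 → match
3 → match
4 → match
5 → match
6 → match
7 → match
8 → match
9 → match

1, 2, 3, 4, 5, 6, 7, 8, 9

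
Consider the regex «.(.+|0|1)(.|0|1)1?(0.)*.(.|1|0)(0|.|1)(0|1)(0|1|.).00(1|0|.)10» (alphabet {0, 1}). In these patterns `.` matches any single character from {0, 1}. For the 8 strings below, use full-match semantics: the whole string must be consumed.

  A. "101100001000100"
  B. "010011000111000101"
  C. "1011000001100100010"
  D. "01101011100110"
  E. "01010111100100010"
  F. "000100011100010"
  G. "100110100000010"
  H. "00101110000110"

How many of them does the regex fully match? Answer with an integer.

6

A → no match — must end with "10"
B → no match — must end with "10"
C → match
D → match
E → match
F → match
G → match
H → match
Total matched: 6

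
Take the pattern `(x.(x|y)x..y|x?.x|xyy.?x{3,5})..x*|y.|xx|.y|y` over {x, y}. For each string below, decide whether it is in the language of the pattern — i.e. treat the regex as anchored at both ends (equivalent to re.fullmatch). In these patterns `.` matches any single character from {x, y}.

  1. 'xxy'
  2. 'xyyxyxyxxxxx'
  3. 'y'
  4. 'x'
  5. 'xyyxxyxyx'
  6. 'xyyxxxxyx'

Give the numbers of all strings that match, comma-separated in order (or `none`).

2, 3, 6

1 → no match
2 → match
3 → match
4 → no match
5 → no match
6 → match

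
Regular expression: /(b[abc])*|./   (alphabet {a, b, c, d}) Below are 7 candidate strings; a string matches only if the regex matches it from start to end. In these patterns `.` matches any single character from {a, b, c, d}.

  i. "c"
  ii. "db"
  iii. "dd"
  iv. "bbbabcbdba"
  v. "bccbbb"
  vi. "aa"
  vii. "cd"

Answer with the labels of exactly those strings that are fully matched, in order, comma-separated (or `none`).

i

i. "c" → match
ii. "db" → no match
iii. "dd" → no match
iv. "bbbabcbdba" → no match
v. "bccbbb" → no match
vi. "aa" → no match
vii. "cd" → no match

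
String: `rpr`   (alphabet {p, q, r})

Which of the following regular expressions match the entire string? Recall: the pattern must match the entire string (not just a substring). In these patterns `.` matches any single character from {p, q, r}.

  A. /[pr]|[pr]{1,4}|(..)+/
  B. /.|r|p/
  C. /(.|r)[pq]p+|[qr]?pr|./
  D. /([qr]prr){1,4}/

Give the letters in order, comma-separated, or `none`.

A, C

A → match
B → no match
C → match
D → no match — must end with `prr`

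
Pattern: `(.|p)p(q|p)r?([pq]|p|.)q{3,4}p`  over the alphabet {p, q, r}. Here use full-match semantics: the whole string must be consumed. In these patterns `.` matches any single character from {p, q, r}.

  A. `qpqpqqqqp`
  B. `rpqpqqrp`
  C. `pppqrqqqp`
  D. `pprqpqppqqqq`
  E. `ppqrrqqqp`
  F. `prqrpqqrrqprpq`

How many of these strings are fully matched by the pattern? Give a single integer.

2

A → match
B → no match — must end with `qp`
C → no match
D → no match — must end with `qp`
E → match
F → no match — must end with `qp`
Total matched: 2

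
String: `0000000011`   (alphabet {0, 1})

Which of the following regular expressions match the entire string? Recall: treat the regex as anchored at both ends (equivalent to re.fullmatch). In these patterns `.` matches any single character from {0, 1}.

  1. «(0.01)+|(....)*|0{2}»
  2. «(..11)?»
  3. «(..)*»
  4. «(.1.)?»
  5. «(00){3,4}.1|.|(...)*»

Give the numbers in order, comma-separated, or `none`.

3, 5

1 → no match
2 → no match
3 → match
4 → no match
5 → match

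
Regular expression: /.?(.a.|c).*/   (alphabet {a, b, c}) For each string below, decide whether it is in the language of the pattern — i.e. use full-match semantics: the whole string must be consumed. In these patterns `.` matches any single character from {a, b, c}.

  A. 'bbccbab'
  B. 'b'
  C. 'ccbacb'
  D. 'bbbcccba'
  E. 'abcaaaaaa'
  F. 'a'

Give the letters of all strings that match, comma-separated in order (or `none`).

A → no match
B → no match
C → match
D → no match
E → no match
F → no match

C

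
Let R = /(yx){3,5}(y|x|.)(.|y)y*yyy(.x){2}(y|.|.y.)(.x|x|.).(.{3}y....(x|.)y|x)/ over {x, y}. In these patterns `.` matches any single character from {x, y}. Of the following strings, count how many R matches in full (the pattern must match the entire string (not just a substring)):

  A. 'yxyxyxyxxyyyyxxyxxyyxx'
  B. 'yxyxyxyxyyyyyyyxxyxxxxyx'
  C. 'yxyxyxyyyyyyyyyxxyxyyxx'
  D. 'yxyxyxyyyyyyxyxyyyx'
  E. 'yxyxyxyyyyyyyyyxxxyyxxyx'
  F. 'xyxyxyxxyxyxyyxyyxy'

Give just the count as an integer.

4

A → no match
B → match
C → match
D → match
E → match
F → no match — must start with 'yx'
Total matched: 4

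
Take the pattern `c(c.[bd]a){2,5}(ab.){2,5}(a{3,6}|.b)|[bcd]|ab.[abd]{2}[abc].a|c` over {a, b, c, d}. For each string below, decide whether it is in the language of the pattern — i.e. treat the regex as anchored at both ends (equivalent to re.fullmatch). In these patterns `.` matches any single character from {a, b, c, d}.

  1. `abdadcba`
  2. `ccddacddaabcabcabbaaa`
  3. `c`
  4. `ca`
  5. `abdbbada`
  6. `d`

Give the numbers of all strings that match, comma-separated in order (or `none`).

1, 2, 3, 5, 6

1 → match
2 → match
3 → match
4 → no match
5 → match
6 → match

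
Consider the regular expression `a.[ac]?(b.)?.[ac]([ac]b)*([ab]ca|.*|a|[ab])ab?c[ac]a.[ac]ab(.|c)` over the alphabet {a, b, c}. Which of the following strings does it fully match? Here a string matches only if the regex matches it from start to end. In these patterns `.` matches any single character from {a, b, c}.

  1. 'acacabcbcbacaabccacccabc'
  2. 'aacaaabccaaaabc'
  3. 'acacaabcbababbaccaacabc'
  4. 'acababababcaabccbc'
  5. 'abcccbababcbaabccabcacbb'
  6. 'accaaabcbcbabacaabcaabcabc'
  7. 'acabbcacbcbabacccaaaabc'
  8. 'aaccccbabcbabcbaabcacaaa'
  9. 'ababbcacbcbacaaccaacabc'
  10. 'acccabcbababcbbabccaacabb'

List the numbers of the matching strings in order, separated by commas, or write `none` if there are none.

1 → no match
2 → match
3 → match
4 → no match
5 → no match
6 → match
7 → no match
8 → no match
9 → match
10 → match

2, 3, 6, 9, 10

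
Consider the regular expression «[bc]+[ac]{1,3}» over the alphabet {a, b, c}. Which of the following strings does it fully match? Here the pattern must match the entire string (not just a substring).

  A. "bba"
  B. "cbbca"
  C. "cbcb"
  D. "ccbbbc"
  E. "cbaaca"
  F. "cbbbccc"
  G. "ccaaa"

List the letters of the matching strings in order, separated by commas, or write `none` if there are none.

A, B, D, F, G

A → match
B → match
C → no match
D → match
E → no match
F → match
G → match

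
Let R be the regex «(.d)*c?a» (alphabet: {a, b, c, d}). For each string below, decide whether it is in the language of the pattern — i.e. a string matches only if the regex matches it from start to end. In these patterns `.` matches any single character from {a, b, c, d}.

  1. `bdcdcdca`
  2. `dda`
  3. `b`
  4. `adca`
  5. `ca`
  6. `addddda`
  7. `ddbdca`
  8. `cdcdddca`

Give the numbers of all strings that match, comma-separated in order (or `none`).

1 → match
2 → match
3 → no match — must end with `a`
4 → match
5 → match
6 → match
7 → match
8 → match

1, 2, 4, 5, 6, 7, 8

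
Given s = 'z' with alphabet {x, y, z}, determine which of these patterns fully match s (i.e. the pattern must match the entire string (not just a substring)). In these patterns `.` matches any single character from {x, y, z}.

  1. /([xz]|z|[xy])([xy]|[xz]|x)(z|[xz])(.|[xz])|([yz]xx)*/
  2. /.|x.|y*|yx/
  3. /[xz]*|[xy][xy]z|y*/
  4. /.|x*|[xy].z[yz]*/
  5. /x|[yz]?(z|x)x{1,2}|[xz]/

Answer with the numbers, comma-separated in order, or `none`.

1 → no match
2 → match
3 → match
4 → match
5 → match

2, 3, 4, 5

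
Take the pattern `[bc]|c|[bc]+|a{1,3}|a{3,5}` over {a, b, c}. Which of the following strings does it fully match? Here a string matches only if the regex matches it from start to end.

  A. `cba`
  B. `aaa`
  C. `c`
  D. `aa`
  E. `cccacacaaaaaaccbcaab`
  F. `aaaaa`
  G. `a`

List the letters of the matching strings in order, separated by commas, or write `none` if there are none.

B, C, D, F, G

A. `cba` → no match
B. `aaa` → match
C. `c` → match
D. `aa` → match
E → no match
F. `aaaaa` → match
G. `a` → match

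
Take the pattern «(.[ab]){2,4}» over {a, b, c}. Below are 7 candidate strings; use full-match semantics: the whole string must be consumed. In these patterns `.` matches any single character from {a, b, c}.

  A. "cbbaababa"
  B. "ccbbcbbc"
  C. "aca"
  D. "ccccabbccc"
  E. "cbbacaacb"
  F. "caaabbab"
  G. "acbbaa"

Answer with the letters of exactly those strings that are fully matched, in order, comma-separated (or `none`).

F

A → no match
B → no match
C → no match
D → no match
E → no match
F → match
G → no match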